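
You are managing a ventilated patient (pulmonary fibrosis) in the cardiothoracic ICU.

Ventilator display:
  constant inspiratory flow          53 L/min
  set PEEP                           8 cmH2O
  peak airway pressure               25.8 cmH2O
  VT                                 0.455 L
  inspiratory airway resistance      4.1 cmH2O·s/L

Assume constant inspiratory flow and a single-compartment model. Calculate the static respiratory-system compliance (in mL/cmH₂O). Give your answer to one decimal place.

32.1

Flow: 53 L/min ÷ 60 = 0.8833 L/s.
Equation of motion (constant flow): PIP = Vt/C + R·V̇ + PEEP.
Vt/C = PIP − R·V̇ − PEEP = 25.8 − 4.1×0.8833 − 8 = 25.8 − 3.622 − 8 = 14.178 cmH2O.
C = Vt / 14.178 = 455 / 14.178 = 32.092 mL/cmH2O.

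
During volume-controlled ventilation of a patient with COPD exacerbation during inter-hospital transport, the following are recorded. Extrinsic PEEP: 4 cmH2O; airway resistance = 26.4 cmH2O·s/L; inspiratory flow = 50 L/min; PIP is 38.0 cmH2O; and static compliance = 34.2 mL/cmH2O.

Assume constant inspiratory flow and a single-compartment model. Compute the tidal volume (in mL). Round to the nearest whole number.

410

Flow: 50 L/min ÷ 60 = 0.8333 L/s.
Equation of motion (constant flow): PIP = Vt/C + R·V̇ + PEEP.
Vt/C = PIP − R·V̇ − PEEP = 38.0 − 21.999 − 4 = 12.001 cmH2O.
Vt = C × 12.001 = 34.2 × 12.001 = 410.43 mL.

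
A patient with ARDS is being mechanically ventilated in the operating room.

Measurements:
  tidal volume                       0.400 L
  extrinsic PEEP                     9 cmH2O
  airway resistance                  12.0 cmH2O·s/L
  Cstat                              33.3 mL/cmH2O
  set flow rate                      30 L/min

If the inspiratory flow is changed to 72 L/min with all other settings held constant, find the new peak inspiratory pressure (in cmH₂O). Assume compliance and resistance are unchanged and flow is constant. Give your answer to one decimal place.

Flow: 30 L/min ÷ 60 = 0.5 L/s.
New flow: 72 L/min ÷ 60 = 1.2 L/s.
PIP = Vt/C + R·V̇ + PEEP (constant-flow equation of motion).
Only the resistive term changes: ΔPIP = R × ΔV̇ = 12.0 × (1.2 − 0.5) = 12.0 × 0.7 = 8.4 cmH2O.
Original PIP = 400/33.3 + 12.0×0.5 + 9 = 27.012 cmH2O; new PIP = 27.012 + (8.4) = 35.412 cmH2O.

35.4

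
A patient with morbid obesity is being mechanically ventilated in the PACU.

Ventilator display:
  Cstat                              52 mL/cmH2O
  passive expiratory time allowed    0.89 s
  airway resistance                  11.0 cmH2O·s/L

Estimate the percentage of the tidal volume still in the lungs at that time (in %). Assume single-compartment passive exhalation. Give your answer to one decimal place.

τ = R × C = 11.0 × 52 mL/cmH2O = 11.0 × 0.052 L/cmH2O = 0.572 s.
Passive exhalation: V(t)/V₀ = e^(−t/τ) = e^(−0.89/0.572) = 0.211.
Fraction remaining = 0.211 → 21.1%.

21.1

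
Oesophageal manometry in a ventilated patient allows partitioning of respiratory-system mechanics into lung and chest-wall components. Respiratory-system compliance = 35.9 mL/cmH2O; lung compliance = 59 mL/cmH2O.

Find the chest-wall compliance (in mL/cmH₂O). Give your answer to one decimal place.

91.7

1/Ccw = 1/Crs − 1/CL.
1/Ccw = 1/35.9 − 1/59 = 0.01091.
Ccw = 91.659 mL/cmH2O.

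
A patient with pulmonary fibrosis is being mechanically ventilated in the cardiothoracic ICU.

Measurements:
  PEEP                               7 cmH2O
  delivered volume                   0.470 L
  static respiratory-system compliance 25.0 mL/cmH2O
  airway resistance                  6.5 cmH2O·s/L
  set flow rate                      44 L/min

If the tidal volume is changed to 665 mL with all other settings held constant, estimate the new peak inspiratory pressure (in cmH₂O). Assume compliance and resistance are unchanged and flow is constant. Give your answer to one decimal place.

Flow: 44 L/min ÷ 60 = 0.7333 L/s.
PIP = Vt/C + R·V̇ + PEEP (constant-flow equation of motion).
Only the elastic term changes: ΔPIP = ΔVt / C = (665 − 470) / 25.0 = 7.8 cmH2O.
Original PIP = 470/25.0 + 6.5×0.7333 + 7 = 30.566 cmH2O; new PIP = 30.566 + (7.8) = 38.366 cmH2O.

38.4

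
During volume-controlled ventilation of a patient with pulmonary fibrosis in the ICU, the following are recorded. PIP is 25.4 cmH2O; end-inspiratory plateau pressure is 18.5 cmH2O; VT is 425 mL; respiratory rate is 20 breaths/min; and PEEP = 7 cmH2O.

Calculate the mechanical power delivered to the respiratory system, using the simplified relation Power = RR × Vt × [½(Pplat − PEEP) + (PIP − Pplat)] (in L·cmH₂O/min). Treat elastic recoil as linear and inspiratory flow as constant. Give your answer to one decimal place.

Per-breath work = Vt × [½(Pplat−PEEP) + (PIP−Pplat)] = 0.425 × [0.5×11.5 + 6.9] = 0.425 × 12.65 = 5.376 L·cmH2O.
Power = 20 × 5.376 = 107.52 L·cmH2O/min.

107.5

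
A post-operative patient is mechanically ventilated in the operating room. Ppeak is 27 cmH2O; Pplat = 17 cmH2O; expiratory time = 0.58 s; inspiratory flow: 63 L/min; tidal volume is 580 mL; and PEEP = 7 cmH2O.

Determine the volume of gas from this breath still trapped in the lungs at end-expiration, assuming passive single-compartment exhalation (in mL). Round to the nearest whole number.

203

Flow: 63 L/min ÷ 60 = 1.05 L/s.
R = (PIP − Pplat)/V̇ = (27 − 17) / 1.05 = 10.0/1.05 = 9.524 cmH2O·s/L.
C = Vt/(Pplat − PEEP) = 580.0 / (17 − 7) = 580.0/10.0 = 58.0 mL/cmH2O.
τ = R × C = 9.524 × 0.058 L/cmH2O = 0.5524 s.
Fraction remaining = e^(−Te/τ) = e^(−0.58/0.5524) = 0.35.
Trapped volume = 580.0 × 0.35 = 203.0 mL.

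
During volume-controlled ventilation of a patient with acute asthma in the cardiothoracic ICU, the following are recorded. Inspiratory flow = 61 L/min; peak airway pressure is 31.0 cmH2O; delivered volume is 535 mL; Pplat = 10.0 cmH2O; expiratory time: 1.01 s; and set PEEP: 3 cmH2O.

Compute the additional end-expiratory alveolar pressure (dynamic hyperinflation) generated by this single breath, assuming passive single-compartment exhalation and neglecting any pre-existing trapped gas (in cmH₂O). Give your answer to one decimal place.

3.7

Flow: 61 L/min ÷ 60 = 1.0167 L/s.
R = (PIP − Pplat)/V̇ = (31.0 − 10.0) / 1.0167 = 21.0/1.0167 = 20.655 cmH2O·s/L.
C = Vt/(Pplat − PEEP) = 535.0 / (10.0 − 3) = 535.0/7.0 = 76.429 mL/cmH2O.
τ = R × C = 20.655 × 0.07643 L/cmH2O = 1.579 s.
Fraction remaining = e^(−Te/τ) = e^(−1.01/1.579) = 0.5275; trapped volume = 535.0 × 0.5275 = 282.21 mL.
Additional alveolar pressure from trapping ≈ V_trapped / C = 282.21 / 76.429 = 3.692 cmH2O.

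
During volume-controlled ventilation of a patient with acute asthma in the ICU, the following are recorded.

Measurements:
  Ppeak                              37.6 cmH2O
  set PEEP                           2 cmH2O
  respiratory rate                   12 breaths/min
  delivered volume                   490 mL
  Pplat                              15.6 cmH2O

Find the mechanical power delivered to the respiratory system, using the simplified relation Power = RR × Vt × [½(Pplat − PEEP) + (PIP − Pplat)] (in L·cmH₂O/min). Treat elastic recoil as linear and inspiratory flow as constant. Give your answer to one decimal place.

Per-breath work = Vt × [½(Pplat−PEEP) + (PIP−Pplat)] = 0.490 × [0.5×13.6 + 22.0] = 0.490 × 28.8 = 14.112 L·cmH2O.
Power = 12 × 14.112 = 169.34 L·cmH2O/min.

169.3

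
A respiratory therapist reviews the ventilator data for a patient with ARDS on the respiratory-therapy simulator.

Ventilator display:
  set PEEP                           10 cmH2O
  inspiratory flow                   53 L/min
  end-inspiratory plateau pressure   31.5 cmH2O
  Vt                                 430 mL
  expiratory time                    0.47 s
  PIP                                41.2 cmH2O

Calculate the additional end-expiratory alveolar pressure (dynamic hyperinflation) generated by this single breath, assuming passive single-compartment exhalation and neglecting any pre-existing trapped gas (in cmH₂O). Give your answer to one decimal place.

Flow: 53 L/min ÷ 60 = 0.8833 L/s.
R = (PIP − Pplat)/V̇ = (41.2 − 31.5) / 0.8833 = 9.7/0.8833 = 10.982 cmH2O·s/L.
C = Vt/(Pplat − PEEP) = 430.0 / (31.5 − 10) = 430.0/21.5 = 20.0 mL/cmH2O.
τ = R × C = 10.982 × 0.02 L/cmH2O = 0.2196 s.
Fraction remaining = e^(−Te/τ) = e^(−0.47/0.2196) = 0.1176; trapped volume = 430.0 × 0.1176 = 50.568 mL.
Additional alveolar pressure from trapping ≈ V_trapped / C = 50.568 / 20.0 = 2.528 cmH2O.

2.5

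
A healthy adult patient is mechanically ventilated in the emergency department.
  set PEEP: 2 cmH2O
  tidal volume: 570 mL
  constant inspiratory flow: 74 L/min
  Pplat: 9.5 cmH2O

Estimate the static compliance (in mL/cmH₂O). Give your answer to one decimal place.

Cstat = Vt / (Pplat − PEEP) = 570 / (9.5 − 2) = 570 / 7.5 = 76.0 mL/cmH2O.

76.0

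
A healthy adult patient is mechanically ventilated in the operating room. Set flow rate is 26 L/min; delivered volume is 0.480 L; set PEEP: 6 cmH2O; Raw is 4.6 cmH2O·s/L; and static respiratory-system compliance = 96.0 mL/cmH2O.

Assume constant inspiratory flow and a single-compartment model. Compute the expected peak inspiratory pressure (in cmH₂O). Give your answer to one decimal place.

13.0

Flow: 26 L/min ÷ 60 = 0.4333 L/s.
Equation of motion (constant flow): PIP = Vt/C + R·V̇ + PEEP.
PIP = 480/96.0 + 4.6×0.4333 + 6 = 5.0 + 1.993 + 6 = 12.993 cmH2O.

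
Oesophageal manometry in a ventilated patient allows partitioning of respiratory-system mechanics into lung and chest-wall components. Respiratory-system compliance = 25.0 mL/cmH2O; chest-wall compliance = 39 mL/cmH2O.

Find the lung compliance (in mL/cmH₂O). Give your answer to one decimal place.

69.6

1/CL = 1/Crs − 1/Ccw.
1/CL = 1/25.0 − 1/39 = 0.01436.
CL = 69.638 mL/cmH2O.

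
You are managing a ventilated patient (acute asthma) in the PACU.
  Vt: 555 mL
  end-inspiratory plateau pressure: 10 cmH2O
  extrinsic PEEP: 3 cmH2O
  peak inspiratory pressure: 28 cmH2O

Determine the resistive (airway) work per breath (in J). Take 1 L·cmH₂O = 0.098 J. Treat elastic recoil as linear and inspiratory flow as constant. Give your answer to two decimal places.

0.98

With constant inspiratory flow the resistive pressure is constant at PIP − Pplat = 28 − 10 = 18.0 cmH2O, so resistive work = 18.0 × 0.555 = 9.99 L·cmH2O.
× 0.098 J/(L·cmH2O) → 0.979 J.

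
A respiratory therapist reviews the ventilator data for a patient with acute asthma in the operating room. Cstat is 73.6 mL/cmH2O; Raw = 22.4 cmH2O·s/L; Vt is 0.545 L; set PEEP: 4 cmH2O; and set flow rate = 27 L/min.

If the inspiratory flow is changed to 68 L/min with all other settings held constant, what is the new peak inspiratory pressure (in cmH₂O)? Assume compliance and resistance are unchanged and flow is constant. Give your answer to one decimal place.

Flow: 27 L/min ÷ 60 = 0.45 L/s.
New flow: 68 L/min ÷ 60 = 1.1333 L/s.
PIP = Vt/C + R·V̇ + PEEP (constant-flow equation of motion).
Only the resistive term changes: ΔPIP = R × ΔV̇ = 22.4 × (1.1333 − 0.45) = 22.4 × 0.6833 = 15.306 cmH2O.
Original PIP = 545/73.6 + 22.4×0.45 + 4 = 21.485 cmH2O; new PIP = 21.485 + (15.306) = 36.791 cmH2O.

36.8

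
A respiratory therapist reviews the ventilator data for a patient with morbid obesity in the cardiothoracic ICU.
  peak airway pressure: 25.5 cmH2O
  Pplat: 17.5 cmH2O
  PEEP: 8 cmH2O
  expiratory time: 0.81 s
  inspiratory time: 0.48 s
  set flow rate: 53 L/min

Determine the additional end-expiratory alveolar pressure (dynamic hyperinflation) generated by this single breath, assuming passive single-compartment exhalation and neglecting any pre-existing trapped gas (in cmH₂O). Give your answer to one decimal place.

1.3

Flow: 53 L/min ÷ 60 = 0.8833 L/s.
Vt = flow × Ti = 0.8833 L/s × 0.48 s × 1000 mL/L = 423.98 mL.
R = (PIP − Pplat)/V̇ = (25.5 − 17.5) / 0.8833 = 8.0/0.8833 = 9.057 cmH2O·s/L.
C = Vt/(Pplat − PEEP) = 423.98 / (17.5 − 8) = 423.98/9.5 = 44.629 mL/cmH2O.
τ = R × C = 9.057 × 0.04463 L/cmH2O = 0.4042 s.
Fraction remaining = e^(−Te/τ) = e^(−0.81/0.4042) = 0.1348; trapped volume = 423.98 × 0.1348 = 57.153 mL.
Additional alveolar pressure from trapping ≈ V_trapped / C = 57.153 / 44.629 = 1.281 cmH2O.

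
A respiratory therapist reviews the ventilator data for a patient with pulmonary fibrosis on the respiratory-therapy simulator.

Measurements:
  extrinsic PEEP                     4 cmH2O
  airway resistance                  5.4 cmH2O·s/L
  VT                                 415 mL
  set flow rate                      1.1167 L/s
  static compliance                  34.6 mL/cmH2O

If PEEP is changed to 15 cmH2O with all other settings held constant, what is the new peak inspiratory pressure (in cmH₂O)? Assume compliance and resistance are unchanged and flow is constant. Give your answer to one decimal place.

33.0

PIP = Vt/C + R·V̇ + PEEP (constant-flow equation of motion).
Only the baseline term changes: ΔPIP = ΔPEEP = 15 − 4 = 11.0 cmH2O.
Original PIP = 415/34.6 + 5.4×1.1167 + 4 = 22.024 cmH2O; new PIP = 22.024 + (11.0) = 33.024 cmH2O.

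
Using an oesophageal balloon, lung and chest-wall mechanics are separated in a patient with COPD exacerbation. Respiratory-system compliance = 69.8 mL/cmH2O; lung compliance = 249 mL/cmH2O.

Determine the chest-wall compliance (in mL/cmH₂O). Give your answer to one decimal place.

1/Ccw = 1/Crs − 1/CL.
1/Ccw = 1/69.8 − 1/249 = 0.01031.
Ccw = 96.993 mL/cmH2O.

97.0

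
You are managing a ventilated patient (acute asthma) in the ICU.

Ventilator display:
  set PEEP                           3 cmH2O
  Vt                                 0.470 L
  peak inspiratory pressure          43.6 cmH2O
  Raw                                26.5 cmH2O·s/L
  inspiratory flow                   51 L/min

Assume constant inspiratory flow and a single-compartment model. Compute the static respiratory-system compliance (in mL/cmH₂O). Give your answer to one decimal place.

26.0

Flow: 51 L/min ÷ 60 = 0.85 L/s.
Equation of motion (constant flow): PIP = Vt/C + R·V̇ + PEEP.
Vt/C = PIP − R·V̇ − PEEP = 43.6 − 26.5×0.85 − 3 = 43.6 − 22.525 − 3 = 18.075 cmH2O.
C = Vt / 18.075 = 470 / 18.075 = 26.003 mL/cmH2O.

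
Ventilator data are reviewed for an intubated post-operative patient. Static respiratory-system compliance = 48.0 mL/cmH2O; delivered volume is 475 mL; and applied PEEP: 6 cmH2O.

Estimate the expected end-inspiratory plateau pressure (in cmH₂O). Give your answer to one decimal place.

Pplat = PEEP + Vt / Cstat = 6 + 475 / 48.0 = 6 + 9.896 = 15.896 cmH2O.

15.9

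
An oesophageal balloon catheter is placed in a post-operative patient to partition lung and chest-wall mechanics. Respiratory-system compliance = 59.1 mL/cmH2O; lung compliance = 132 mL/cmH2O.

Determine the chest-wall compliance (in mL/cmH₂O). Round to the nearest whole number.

1/Ccw = 1/Crs − 1/CL.
1/Ccw = 1/59.1 − 1/132 = 0.009345.
Ccw = 107.01 mL/cmH2O.

107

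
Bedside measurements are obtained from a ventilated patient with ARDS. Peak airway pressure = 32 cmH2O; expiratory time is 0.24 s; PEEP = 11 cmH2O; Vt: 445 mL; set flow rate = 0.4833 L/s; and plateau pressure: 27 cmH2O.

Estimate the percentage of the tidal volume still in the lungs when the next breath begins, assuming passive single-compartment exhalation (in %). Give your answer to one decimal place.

R = (PIP − Pplat)/V̇ = (32 − 27) / 0.4833 = 5.0/0.4833 = 10.346 cmH2O·s/L.
C = Vt/(Pplat − PEEP) = 445.0 / (27 − 11) = 445.0/16.0 = 27.813 mL/cmH2O.
τ = R × C = 10.346 × 0.02781 L/cmH2O = 0.2877 s.
Fraction remaining at end-expiration = e^(−Te/τ) = e^(−0.24/0.2877) = 0.4342 → 43.42%.

43.4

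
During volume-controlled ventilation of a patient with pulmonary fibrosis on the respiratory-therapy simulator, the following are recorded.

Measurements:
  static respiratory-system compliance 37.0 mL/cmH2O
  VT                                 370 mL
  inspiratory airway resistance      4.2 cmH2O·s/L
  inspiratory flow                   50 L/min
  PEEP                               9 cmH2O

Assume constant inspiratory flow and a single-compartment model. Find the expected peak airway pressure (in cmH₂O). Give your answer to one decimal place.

Flow: 50 L/min ÷ 60 = 0.8333 L/s.
Equation of motion (constant flow): PIP = Vt/C + R·V̇ + PEEP.
PIP = 370/37.0 + 4.2×0.8333 + 9 = 10.0 + 3.5 + 9 = 22.5 cmH2O.

22.5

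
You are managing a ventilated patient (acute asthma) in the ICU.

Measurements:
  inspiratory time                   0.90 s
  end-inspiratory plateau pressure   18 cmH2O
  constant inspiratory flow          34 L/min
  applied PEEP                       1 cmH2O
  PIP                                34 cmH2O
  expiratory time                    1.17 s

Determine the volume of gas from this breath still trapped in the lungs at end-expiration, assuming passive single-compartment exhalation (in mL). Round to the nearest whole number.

128

Flow: 34 L/min ÷ 60 = 0.5667 L/s.
Vt = flow × Ti = 0.5667 L/s × 0.90 s × 1000 mL/L = 510.03 mL.
R = (PIP − Pplat)/V̇ = (34 − 18) / 0.5667 = 16.0/0.5667 = 28.234 cmH2O·s/L.
C = Vt/(Pplat − PEEP) = 510.03 / (18 − 1) = 510.03/17.0 = 30.002 mL/cmH2O.
τ = R × C = 28.234 × 0.03 L/cmH2O = 0.847 s.
Fraction remaining = e^(−Te/τ) = e^(−1.17/0.847) = 0.2512.
Trapped volume = 510.03 × 0.2512 = 128.12 mL.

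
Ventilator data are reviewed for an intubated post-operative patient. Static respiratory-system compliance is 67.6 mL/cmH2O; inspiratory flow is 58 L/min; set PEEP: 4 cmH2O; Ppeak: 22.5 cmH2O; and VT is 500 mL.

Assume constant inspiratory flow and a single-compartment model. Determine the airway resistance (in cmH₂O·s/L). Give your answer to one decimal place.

Flow: 58 L/min ÷ 60 = 0.9667 L/s.
Equation of motion (constant flow): PIP = Vt/C + R·V̇ + PEEP.
R·V̇ = PIP − Vt/C − PEEP = 22.5 − 500/67.6 − 4 = 22.5 − 7.396 − 4 = 11.104 cmH2O.
R = 11.104 / 0.9667 = 11.487 cmH2O·s/L.

11.5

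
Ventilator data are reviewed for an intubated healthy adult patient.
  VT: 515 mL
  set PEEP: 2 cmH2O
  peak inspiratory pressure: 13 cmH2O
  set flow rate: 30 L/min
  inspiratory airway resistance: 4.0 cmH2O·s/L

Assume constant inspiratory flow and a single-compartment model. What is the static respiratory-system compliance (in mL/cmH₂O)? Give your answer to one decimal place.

Flow: 30 L/min ÷ 60 = 0.5 L/s.
Equation of motion (constant flow): PIP = Vt/C + R·V̇ + PEEP.
Vt/C = PIP − R·V̇ − PEEP = 13 − 4.0×0.5 − 2 = 13 − 2.0 − 2 = 9.0 cmH2O.
C = Vt / 9.0 = 515 / 9.0 = 57.222 mL/cmH2O.

57.2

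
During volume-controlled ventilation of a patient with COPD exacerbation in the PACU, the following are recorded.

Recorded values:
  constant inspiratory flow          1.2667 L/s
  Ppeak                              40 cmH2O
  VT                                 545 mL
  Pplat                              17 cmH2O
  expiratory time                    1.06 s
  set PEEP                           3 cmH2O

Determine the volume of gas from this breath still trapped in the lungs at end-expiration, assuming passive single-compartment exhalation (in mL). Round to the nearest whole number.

R = (PIP − Pplat)/V̇ = (40 − 17) / 1.2667 = 23.0/1.2667 = 18.157 cmH2O·s/L.
C = Vt/(Pplat − PEEP) = 545.0 / (17 − 3) = 545.0/14.0 = 38.929 mL/cmH2O.
τ = R × C = 18.157 × 0.03893 L/cmH2O = 0.7069 s.
Fraction remaining = e^(−Te/τ) = e^(−1.06/0.7069) = 0.2232.
Trapped volume = 545.0 × 0.2232 = 121.64 mL.

122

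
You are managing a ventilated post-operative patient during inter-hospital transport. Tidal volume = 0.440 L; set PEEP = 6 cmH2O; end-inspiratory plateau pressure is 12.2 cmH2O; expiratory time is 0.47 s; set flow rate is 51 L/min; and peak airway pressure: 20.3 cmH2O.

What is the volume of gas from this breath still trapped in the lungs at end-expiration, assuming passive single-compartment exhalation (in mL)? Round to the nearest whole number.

Flow: 51 L/min ÷ 60 = 0.85 L/s.
R = (PIP − Pplat)/V̇ = (20.3 − 12.2) / 0.85 = 8.1/0.85 = 9.529 cmH2O·s/L.
C = Vt/(Pplat − PEEP) = 440.0 / (12.2 − 6) = 440.0/6.2 = 70.968 mL/cmH2O.
τ = R × C = 9.529 × 0.07097 L/cmH2O = 0.6763 s.
Fraction remaining = e^(−Te/τ) = e^(−0.47/0.6763) = 0.4991.
Trapped volume = 440.0 × 0.4991 = 219.6 mL.

220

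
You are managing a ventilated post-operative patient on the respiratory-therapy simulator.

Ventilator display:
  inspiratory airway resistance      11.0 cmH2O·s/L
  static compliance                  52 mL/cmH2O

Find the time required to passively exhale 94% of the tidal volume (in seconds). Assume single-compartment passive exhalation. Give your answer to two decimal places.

τ = R × C = 11.0 × 52 mL/cmH2O = 11.0 × 0.052 L/cmH2O = 0.572 s.
Exhaled fraction f = 1 − e^(−t/τ) → t = −τ·ln(1 − f) = −0.572·ln(0.06) = 1.609 s.

1.61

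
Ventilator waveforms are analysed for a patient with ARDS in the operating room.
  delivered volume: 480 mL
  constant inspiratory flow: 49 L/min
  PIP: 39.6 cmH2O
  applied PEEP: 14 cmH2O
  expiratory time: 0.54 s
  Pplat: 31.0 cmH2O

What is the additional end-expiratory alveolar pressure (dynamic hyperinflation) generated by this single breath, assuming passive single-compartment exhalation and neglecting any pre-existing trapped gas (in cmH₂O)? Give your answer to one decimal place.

2.8

Flow: 49 L/min ÷ 60 = 0.8167 L/s.
R = (PIP − Pplat)/V̇ = (39.6 − 31.0) / 0.8167 = 8.6/0.8167 = 10.53 cmH2O·s/L.
C = Vt/(Pplat − PEEP) = 480.0 / (31.0 − 14) = 480.0/17.0 = 28.235 mL/cmH2O.
τ = R × C = 10.53 × 0.02824 L/cmH2O = 0.2974 s.
Fraction remaining = e^(−Te/τ) = e^(−0.54/0.2974) = 0.1627; trapped volume = 480.0 × 0.1627 = 78.096 mL.
Additional alveolar pressure from trapping ≈ V_trapped / C = 78.096 / 28.235 = 2.766 cmH2O.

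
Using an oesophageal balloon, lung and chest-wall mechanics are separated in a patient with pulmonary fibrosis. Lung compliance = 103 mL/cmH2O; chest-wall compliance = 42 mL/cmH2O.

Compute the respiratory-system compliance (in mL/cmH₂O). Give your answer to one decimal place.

29.8

Lung and chest wall are elastances in series: 1/Crs = 1/CL + 1/Ccw.
1/Crs = 1/103 + 1/42 = 0.03352.
Crs = 29.833 mL/cmH2O.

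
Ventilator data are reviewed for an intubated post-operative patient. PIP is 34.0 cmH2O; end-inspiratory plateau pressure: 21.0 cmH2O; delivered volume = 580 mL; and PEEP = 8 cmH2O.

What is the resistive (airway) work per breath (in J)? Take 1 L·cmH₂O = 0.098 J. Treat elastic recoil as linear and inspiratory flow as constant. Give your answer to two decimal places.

With constant inspiratory flow the resistive pressure is constant at PIP − Pplat = 34.0 − 21.0 = 13.0 cmH2O, so resistive work = 13.0 × 0.580 = 7.54 L·cmH2O.
× 0.098 J/(L·cmH2O) → 0.7389 J.

0.74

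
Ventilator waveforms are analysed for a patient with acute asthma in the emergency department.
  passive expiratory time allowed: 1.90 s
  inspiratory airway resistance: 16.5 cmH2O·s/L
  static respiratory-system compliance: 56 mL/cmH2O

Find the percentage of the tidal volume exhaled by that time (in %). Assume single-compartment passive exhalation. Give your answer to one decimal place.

τ = R × C = 16.5 × 56 mL/cmH2O = 16.5 × 0.056 L/cmH2O = 0.924 s.
Passive exhalation: V(t)/V₀ = e^(−t/τ) = e^(−1.90/0.924) = 0.1279.
Fraction exhaled = 1 − 0.1279 = 0.8721 → 87.21%.

87.2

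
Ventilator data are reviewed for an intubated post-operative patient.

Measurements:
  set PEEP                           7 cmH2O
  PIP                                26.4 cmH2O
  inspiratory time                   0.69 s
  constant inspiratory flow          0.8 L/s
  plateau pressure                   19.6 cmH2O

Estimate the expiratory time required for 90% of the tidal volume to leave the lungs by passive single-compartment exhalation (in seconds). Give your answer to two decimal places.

0.86

Vt = flow × Ti = 0.8 L/s × 0.69 s × 1000 mL/L = 552.0 mL.
R = (PIP − Pplat)/V̇ = (26.4 − 19.6) / 0.8 = 6.8/0.8 = 8.5 cmH2O·s/L.
C = Vt/(Pplat − PEEP) = 552.0 / (19.6 − 7) = 552.0/12.6 = 43.81 mL/cmH2O.
τ = R × C = 8.5 × 0.04381 L/cmH2O = 0.3724 s.
t = −τ·ln(1 − 0.90) = −0.3724·ln(0.1) = 0.8575 s.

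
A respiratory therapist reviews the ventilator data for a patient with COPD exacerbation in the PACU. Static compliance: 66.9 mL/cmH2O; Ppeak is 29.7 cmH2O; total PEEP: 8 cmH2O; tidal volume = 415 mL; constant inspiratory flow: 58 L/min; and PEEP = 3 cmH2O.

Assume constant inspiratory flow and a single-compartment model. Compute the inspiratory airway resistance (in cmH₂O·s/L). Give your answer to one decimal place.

Flow: 58 L/min ÷ 60 = 0.9667 L/s.
Total PEEP = 8 cmH2O (set 3 + intrinsic 5); this is the baseline alveolar pressure.
Equation of motion (constant flow): PIP = Vt/C + R·V̇ + PEEP.
R·V̇ = PIP − Vt/C − PEEP = 29.7 − 415/66.9 − 8 = 29.7 − 6.203 − 8 = 15.497 cmH2O.
R = 15.497 / 0.9667 = 16.031 cmH2O·s/L.

16.0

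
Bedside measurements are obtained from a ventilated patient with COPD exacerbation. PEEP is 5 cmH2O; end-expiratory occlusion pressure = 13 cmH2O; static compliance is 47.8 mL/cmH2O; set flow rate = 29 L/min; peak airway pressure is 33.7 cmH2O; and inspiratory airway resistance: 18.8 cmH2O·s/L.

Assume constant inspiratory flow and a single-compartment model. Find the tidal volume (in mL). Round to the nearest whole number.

555

Flow: 29 L/min ÷ 60 = 0.4833 L/s.
Total PEEP = 13 cmH2O (set 5 + intrinsic 8); this is the baseline alveolar pressure.
Equation of motion (constant flow): PIP = Vt/C + R·V̇ + PEEP.
Vt/C = PIP − R·V̇ − PEEP = 33.7 − 9.086 − 13 = 11.614 cmH2O.
Vt = C × 11.614 = 47.8 × 11.614 = 555.15 mL.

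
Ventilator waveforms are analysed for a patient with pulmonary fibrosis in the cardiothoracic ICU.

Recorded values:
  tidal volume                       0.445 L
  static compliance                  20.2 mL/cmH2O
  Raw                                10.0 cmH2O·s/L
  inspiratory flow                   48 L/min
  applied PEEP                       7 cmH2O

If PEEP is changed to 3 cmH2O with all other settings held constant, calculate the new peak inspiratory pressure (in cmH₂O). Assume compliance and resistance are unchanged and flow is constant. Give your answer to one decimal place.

Flow: 48 L/min ÷ 60 = 0.8 L/s.
PIP = Vt/C + R·V̇ + PEEP (constant-flow equation of motion).
Only the baseline term changes: ΔPIP = ΔPEEP = 3 − 7 = -4.0 cmH2O.
Original PIP = 445/20.2 + 10.0×0.8 + 7 = 37.03 cmH2O; new PIP = 37.03 + (-4.0) = 33.03 cmH2O.

33.0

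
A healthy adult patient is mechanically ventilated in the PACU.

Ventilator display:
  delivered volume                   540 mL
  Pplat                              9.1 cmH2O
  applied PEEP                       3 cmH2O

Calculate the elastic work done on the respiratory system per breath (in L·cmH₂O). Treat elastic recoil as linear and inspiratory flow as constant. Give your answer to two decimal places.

1.65

Elastic work ≈ ½ × (Pplat − PEEP) × Vt = 0.5 × (9.1 − 3) × 0.540 L = 0.5 × 6.1 × 0.540 = 1.647 L·cmH2O.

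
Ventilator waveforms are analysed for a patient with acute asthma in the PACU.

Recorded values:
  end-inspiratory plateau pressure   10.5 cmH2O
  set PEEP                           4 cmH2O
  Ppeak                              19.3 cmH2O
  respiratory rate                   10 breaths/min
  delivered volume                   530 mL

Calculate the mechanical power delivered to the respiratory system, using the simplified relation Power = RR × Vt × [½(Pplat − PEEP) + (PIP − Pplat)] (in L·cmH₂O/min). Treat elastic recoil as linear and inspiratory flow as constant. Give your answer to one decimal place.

63.9

Per-breath work = Vt × [½(Pplat−PEEP) + (PIP−Pplat)] = 0.530 × [0.5×6.5 + 8.8] = 0.530 × 12.05 = 6.387 L·cmH2O.
Power = 10 × 6.387 = 63.87 L·cmH2O/min.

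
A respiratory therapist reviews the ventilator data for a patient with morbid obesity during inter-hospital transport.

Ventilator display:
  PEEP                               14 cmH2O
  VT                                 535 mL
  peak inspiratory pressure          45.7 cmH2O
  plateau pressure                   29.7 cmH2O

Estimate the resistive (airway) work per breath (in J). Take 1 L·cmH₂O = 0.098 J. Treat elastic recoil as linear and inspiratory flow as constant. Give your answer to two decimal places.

0.84

With constant inspiratory flow the resistive pressure is constant at PIP − Pplat = 45.7 − 29.7 = 16.0 cmH2O, so resistive work = 16.0 × 0.535 = 8.56 L·cmH2O.
× 0.098 J/(L·cmH2O) → 0.8389 J.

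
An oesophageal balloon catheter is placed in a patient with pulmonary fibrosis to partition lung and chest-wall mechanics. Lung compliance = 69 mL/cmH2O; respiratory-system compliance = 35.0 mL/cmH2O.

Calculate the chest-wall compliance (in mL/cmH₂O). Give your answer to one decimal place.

71.0

1/Ccw = 1/Crs − 1/CL.
1/Ccw = 1/35.0 − 1/69 = 0.01408.
Ccw = 71.023 mL/cmH2O.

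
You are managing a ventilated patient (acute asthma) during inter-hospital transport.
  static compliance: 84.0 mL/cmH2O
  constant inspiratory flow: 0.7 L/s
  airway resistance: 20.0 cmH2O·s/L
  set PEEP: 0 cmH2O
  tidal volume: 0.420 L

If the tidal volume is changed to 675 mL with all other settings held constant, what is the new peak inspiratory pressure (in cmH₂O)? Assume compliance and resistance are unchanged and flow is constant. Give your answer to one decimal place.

PIP = Vt/C + R·V̇ + PEEP (constant-flow equation of motion).
Only the elastic term changes: ΔPIP = ΔVt / C = (675 − 420) / 84.0 = 3.036 cmH2O.
Original PIP = 420/84.0 + 20.0×0.7 + 0 = 19.0 cmH2O; new PIP = 19.0 + (3.036) = 22.036 cmH2O.

22.0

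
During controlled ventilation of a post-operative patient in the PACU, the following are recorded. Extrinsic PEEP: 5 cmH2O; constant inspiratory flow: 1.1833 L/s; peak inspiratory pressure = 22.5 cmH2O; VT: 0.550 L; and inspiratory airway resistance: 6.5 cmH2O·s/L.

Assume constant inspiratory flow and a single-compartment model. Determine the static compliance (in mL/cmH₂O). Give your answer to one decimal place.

56.1

Equation of motion (constant flow): PIP = Vt/C + R·V̇ + PEEP.
Vt/C = PIP − R·V̇ − PEEP = 22.5 − 6.5×1.1833 − 5 = 22.5 − 7.691 − 5 = 9.809 cmH2O.
C = Vt / 9.809 = 550 / 9.809 = 56.071 mL/cmH2O.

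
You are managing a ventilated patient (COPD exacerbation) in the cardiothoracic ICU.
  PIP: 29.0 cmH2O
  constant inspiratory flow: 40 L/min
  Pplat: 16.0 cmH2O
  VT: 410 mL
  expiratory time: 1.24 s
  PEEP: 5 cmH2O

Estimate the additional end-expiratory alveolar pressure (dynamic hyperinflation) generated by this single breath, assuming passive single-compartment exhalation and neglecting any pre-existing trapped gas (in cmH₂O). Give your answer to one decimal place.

Flow: 40 L/min ÷ 60 = 0.6667 L/s.
R = (PIP − Pplat)/V̇ = (29.0 − 16.0) / 0.6667 = 13.0/0.6667 = 19.499 cmH2O·s/L.
C = Vt/(Pplat − PEEP) = 410.0 / (16.0 − 5) = 410.0/11.0 = 37.273 mL/cmH2O.
τ = R × C = 19.499 × 0.03727 L/cmH2O = 0.7267 s.
Fraction remaining = e^(−Te/τ) = e^(−1.24/0.7267) = 0.1815; trapped volume = 410.0 × 0.1815 = 74.415 mL.
Additional alveolar pressure from trapping ≈ V_trapped / C = 74.415 / 37.273 = 1.996 cmH2O.

2.0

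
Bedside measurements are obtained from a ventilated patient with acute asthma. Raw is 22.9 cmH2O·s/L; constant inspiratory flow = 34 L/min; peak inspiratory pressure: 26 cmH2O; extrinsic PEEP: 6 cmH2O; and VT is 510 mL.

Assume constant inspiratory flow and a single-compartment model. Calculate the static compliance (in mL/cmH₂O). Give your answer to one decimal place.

Flow: 34 L/min ÷ 60 = 0.5667 L/s.
Equation of motion (constant flow): PIP = Vt/C + R·V̇ + PEEP.
Vt/C = PIP − R·V̇ − PEEP = 26 − 22.9×0.5667 − 6 = 26 − 12.977 − 6 = 7.023 cmH2O.
C = Vt / 7.023 = 510 / 7.023 = 72.619 mL/cmH2O.

72.6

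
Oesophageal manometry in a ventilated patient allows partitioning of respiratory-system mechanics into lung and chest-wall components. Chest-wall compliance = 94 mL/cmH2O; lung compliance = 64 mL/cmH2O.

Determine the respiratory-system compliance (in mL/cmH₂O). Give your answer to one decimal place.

38.1

Lung and chest wall are elastances in series: 1/Crs = 1/CL + 1/Ccw.
1/Crs = 1/64 + 1/94 = 0.02626.
Crs = 38.081 mL/cmH2O.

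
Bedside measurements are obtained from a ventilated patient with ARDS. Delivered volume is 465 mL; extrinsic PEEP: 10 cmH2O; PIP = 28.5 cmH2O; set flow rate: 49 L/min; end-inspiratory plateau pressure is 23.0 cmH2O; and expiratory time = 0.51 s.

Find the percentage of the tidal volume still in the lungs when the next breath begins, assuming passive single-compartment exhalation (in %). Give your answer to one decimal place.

Flow: 49 L/min ÷ 60 = 0.8167 L/s.
R = (PIP − Pplat)/V̇ = (28.5 − 23.0) / 0.8167 = 5.5/0.8167 = 6.734 cmH2O·s/L.
C = Vt/(Pplat − PEEP) = 465.0 / (23.0 − 10) = 465.0/13.0 = 35.769 mL/cmH2O.
τ = R × C = 6.734 × 0.03577 L/cmH2O = 0.2409 s.
Fraction remaining at end-expiration = e^(−Te/τ) = e^(−0.51/0.2409) = 0.1204 → 12.04%.

12.0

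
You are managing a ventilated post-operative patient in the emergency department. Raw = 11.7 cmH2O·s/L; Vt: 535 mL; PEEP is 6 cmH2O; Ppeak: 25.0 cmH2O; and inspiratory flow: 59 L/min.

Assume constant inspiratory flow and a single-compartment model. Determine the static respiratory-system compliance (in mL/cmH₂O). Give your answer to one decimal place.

71.4

Flow: 59 L/min ÷ 60 = 0.9833 L/s.
Equation of motion (constant flow): PIP = Vt/C + R·V̇ + PEEP.
Vt/C = PIP − R·V̇ − PEEP = 25.0 − 11.7×0.9833 − 6 = 25.0 − 11.505 − 6 = 7.495 cmH2O.
C = Vt / 7.495 = 535 / 7.495 = 71.381 mL/cmH2O.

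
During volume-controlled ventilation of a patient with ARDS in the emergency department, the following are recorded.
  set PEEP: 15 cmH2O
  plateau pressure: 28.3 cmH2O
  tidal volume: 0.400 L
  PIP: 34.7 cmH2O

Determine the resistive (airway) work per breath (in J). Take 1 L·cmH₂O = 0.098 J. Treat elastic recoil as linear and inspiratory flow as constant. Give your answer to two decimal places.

With constant inspiratory flow the resistive pressure is constant at PIP − Pplat = 34.7 − 28.3 = 6.4 cmH2O, so resistive work = 6.4 × 0.400 = 2.56 L·cmH2O.
× 0.098 J/(L·cmH2O) → 0.2509 J.

0.25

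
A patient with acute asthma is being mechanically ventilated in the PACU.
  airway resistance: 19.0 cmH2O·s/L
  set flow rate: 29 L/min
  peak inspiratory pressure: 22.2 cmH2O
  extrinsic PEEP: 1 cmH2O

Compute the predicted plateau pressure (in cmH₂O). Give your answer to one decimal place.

Flow: 29 L/min ÷ 60 = 0.4833 L/s.
Pplat = PIP − Raw × flow = 22.2 − 19.0 × 0.4833 = 22.2 − 9.183 = 13.017 cmH2O.

13.0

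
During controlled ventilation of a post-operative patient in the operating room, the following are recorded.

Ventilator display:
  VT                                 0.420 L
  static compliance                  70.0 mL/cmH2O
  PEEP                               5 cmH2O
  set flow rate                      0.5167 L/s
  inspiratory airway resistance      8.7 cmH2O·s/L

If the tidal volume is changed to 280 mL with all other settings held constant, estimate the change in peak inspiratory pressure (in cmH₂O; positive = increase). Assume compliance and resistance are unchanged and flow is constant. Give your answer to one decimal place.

PIP = Vt/C + R·V̇ + PEEP (constant-flow equation of motion).
Only the elastic term changes: ΔPIP = ΔVt / C = (280 − 420) / 70.0 = -2.0 cmH2O.

-2.0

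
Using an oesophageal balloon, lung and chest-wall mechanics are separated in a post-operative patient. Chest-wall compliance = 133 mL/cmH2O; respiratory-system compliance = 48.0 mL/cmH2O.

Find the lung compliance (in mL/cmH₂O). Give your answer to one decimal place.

1/CL = 1/Crs − 1/Ccw.
1/CL = 1/48.0 − 1/133 = 0.01331.
CL = 75.131 mL/cmH2O.

75.1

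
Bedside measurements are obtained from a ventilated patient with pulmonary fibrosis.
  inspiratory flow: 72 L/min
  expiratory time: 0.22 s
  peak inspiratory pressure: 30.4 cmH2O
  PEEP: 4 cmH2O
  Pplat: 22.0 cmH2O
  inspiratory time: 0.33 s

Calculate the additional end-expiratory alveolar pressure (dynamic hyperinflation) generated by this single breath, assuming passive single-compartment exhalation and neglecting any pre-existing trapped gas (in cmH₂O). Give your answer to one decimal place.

Flow: 72 L/min ÷ 60 = 1.2 L/s.
Vt = flow × Ti = 1.2 L/s × 0.33 s × 1000 mL/L = 396.0 mL.
R = (PIP − Pplat)/V̇ = (30.4 − 22.0) / 1.2 = 8.4/1.2 = 7.0 cmH2O·s/L.
C = Vt/(Pplat − PEEP) = 396.0 / (22.0 − 4) = 396.0/18.0 = 22.0 mL/cmH2O.
τ = R × C = 7.0 × 0.022 L/cmH2O = 0.154 s.
Fraction remaining = e^(−Te/τ) = e^(−0.22/0.154) = 0.2397; trapped volume = 396.0 × 0.2397 = 94.921 mL.
Additional alveolar pressure from trapping ≈ V_trapped / C = 94.921 / 22.0 = 4.315 cmH2O.

4.3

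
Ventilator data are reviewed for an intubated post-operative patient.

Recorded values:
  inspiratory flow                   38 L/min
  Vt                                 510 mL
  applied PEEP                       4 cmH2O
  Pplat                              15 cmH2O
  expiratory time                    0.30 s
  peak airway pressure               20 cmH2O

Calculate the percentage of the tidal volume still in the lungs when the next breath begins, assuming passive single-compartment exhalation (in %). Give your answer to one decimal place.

44.1

Flow: 38 L/min ÷ 60 = 0.6333 L/s.
R = (PIP − Pplat)/V̇ = (20 − 15) / 0.6333 = 5.0/0.6333 = 7.895 cmH2O·s/L.
C = Vt/(Pplat − PEEP) = 510.0 / (15 − 4) = 510.0/11.0 = 46.364 mL/cmH2O.
τ = R × C = 7.895 × 0.04636 L/cmH2O = 0.366 s.
Fraction remaining at end-expiration = e^(−Te/τ) = e^(−0.30/0.366) = 0.4406 → 44.06%.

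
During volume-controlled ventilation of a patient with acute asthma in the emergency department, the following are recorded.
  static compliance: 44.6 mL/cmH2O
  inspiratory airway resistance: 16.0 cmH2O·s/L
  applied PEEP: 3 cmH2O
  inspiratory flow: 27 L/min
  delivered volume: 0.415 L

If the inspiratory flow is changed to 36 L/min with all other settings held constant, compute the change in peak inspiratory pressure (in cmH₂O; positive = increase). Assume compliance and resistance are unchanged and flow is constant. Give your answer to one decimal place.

2.4

Flow: 27 L/min ÷ 60 = 0.45 L/s.
New flow: 36 L/min ÷ 60 = 0.6 L/s.
PIP = Vt/C + R·V̇ + PEEP (constant-flow equation of motion).
Only the resistive term changes: ΔPIP = R × ΔV̇ = 16.0 × (0.6 − 0.45) = 16.0 × 0.15 = 2.4 cmH2O.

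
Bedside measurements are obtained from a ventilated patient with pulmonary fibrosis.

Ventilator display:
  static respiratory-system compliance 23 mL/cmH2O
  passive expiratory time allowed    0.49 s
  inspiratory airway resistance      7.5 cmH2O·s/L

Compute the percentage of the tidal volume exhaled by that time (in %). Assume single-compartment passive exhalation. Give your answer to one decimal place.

τ = R × C = 7.5 × 23 mL/cmH2O = 7.5 × 0.023 L/cmH2O = 0.1725 s.
Passive exhalation: V(t)/V₀ = e^(−t/τ) = e^(−0.49/0.1725) = 0.05839.
Fraction exhaled = 1 − 0.05839 = 0.9416 → 94.16%.

94.2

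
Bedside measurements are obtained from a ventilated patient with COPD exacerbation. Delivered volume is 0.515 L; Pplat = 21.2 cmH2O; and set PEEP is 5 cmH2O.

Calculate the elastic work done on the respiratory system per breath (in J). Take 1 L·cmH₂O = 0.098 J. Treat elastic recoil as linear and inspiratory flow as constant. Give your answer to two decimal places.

0.41

Elastic work ≈ ½ × (Pplat − PEEP) × Vt = 0.5 × (21.2 − 5) × 0.515 L = 0.5 × 16.2 × 0.515 = 4.172 L·cmH2O.
× 0.098 J/(L·cmH2O) → 0.4089 J.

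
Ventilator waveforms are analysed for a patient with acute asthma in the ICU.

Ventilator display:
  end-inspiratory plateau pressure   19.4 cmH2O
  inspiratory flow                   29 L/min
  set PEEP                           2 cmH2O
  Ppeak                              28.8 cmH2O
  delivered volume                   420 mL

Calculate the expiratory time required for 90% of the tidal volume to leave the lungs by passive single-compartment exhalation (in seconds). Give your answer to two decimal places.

1.08

Flow: 29 L/min ÷ 60 = 0.4833 L/s.
R = (PIP − Pplat)/V̇ = (28.8 − 19.4) / 0.4833 = 9.4/0.4833 = 19.45 cmH2O·s/L.
C = Vt/(Pplat − PEEP) = 420.0 / (19.4 − 2) = 420.0/17.4 = 24.138 mL/cmH2O.
τ = R × C = 19.45 × 0.02414 L/cmH2O = 0.4695 s.
t = −τ·ln(1 − 0.90) = −0.4695·ln(0.1) = 1.081 s.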